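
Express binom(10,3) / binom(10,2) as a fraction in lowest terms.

C(n,k+1)/C(n,k) = (n−k)/(k+1) = (10−2)/(2+1) = 8/3.

8/3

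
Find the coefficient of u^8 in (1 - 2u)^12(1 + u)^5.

-4400

Coefficient of u^8 = Σ_{j} C(12,j)·(-2)^j·C(5,8-j)·1^(8-j) for j from 3 to 8.
= (-1760) + 39600 + (-253440) + 591360 + (-506880) + 126720 = -4400.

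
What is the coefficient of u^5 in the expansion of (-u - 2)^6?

12

The general term is C(6,j)·(-u)^j·(-2)^(6-j); the u^5 term has j = 5.
C(6,5) = 6.
Coefficient = C(6,5) · (-1)^5 · (-2)^1 = 6 · (-1) · (-2) = 12.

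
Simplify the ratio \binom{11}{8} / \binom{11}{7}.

1/2

C(n,k+1)/C(n,k) = (n−k)/(k+1) = (11−7)/(7+1) = 4/8 = 1/2.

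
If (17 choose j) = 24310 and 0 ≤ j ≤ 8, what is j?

C(17,j) increases on 0 ≤ j ≤ 8. C(17,7) = 19448 and C(17,8) = 24310, so j = 8.

8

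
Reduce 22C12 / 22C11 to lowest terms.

C(n,k+1)/C(n,k) = (n−k)/(k+1) = (22−11)/(11+1) = 11/12.

11/12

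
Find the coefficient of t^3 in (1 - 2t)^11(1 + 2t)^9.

Coefficient of t^3 = Σ_{j} C(11,j)·(-2)^j·C(9,3-j)·2^(3-j) for j from 0 to 3.
= 672 + (-3168) + 3960 + (-1320) = 144.

144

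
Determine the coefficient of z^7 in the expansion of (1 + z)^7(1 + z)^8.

6435

(1 + z)^7(1 + z)^8 = (1 + z)^15, so the coefficient of z^7 is C(15,7)·1^7 = 6435·1 = 6435.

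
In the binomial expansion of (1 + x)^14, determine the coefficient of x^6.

3003

The general term is C(14,j)·(1)^j·(x)^(14-j); the x^6 term has j = 8.
C(14,8) = 3003.
Coefficient = C(14,8) = 3003.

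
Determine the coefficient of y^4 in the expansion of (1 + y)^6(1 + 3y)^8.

19017

Coefficient of y^4 = Σ_{j} C(6,j)·1^j·C(8,4-j)·3^(4-j) for j from 0 to 4.
= 5670 + 9072 + 3780 + 480 + 15 = 19017.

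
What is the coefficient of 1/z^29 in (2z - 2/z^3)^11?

General term: C(11,j)·(2z)^j·(-2/z^3)^(11-j), with z-exponent 1j − 3(11−j) = 4j − 33.
Set 4j − 33 = -29: j = 1.
C(11,1) = 11; 2^1 = 2; (-2)^10 = 1024.
Coefficient = 11 · 2 · 1024 = 22528.

22528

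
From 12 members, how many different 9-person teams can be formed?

220

This is C(12,9) = 220.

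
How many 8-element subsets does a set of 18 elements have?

43758

C(18,8) = (18·17·16·15·14·13·12·11) / 8! = 1764322560 / 40320 = 43758.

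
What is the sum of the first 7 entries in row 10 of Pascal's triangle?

848

1 + 10 + 45 + 120 + 210 + 252 + 210 = 848.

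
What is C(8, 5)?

56

C(8,5) = C(8,3) by symmetry.
C(8,3) = (8·7·6) / 3! = 336 / 6 = 56.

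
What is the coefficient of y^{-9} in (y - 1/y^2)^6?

General term: C(6,j)·(y)^j·(-1/y^2)^(6-j), with y-exponent 1j − 2(6−j) = 3j − 12.
Set 3j − 12 = -9: j = 1.
C(6,1) = 6; 1^1 = 1; (-1)^5 = -1.
Coefficient = 6 · 1 · (-1) = -6.

-6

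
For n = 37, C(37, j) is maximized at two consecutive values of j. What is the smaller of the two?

18

For odd n = 37, C(37,j) peaks at j = (n−1)/2 and (n+1)/2; the smaller is 18.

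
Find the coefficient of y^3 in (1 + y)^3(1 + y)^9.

220

(1 + y)^3(1 + y)^9 = (1 + y)^12, so the coefficient of y^3 is C(12,3)·1^3 = 220·1 = 220.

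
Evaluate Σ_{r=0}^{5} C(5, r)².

Σ C(5,r)² is the coefficient of x^5 in (1+x)^5(1+x)^5 = (1+x)^10, i.e. C(10,5) = 252.

252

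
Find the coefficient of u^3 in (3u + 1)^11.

The general term is C(11,j)·(3u)^j·(1)^(11-j); the u^3 term has j = 3.
C(11,3) = 165.
Coefficient = C(11,3) · 3^3 = 165 · 27 = 4455.

4455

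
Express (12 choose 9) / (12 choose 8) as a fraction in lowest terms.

4/9

C(n,k+1)/C(n,k) = (n−k)/(k+1) = (12−8)/(8+1) = 4/9.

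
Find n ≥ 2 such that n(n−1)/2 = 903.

43

n(n−1)/2 = 903 ⇒ n(n−1) = 1806. Since 43·42 = 1806, n = 43.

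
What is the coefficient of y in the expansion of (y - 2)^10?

The general term is C(10,j)·(y)^j·(-2)^(10-j); the y^1 term has j = 1.
C(10,1) = 10.
Coefficient = C(10,1) · (-2)^9 = 10 · (-512) = -5120.

-5120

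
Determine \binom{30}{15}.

155117520

C(30,15) = (30·29·28·27·26·25·24·23·22·21·20·19·18·17·16) / 15! = 202843204931727360000 / 1307674368000 = 155117520.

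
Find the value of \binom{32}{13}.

C(32,13) = (32·31·30·29·28·27·26·25·24·23·22·21·20) / 13! = 2163102632570880000 / 6227020800 = 347373600.

347373600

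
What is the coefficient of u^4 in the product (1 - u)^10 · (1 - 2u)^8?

Coefficient of u^4 = Σ_{j} C(10,j)·(-1)^j·C(8,4-j)·(-2)^(4-j) for j from 0 to 4.
= 1120 + 4480 + 5040 + 1920 + 210 = 12770.

12770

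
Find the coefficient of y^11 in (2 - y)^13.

-312

The general term is C(13,j)·(2)^j·(-y)^(13-j); the y^11 term has j = 2.
C(13,2) = 78.
Coefficient = C(13,2) · 2^2 · (-1)^11 = 78 · 4 · (-1) = -312.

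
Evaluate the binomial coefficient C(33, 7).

4272048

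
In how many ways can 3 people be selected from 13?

286

This is C(13,3) = 286.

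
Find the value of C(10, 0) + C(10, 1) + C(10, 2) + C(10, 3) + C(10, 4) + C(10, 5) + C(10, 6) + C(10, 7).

968

1 + 10 + 45 + 120 + 210 + 252 + 210 + 120 = 968.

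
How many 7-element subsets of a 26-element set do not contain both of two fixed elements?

All 7-subsets: C(26,7) = 657800. Those containing both fixed elements: C(24,5) = 42504.
657800 − 42504 = 615296.

615296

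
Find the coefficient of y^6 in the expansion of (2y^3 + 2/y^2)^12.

3784704

General term: C(12,j)·(2y^3)^j·(2/y^2)^(12-j), with y-exponent 3j − 2(12−j) = 5j − 24.
Set 5j − 24 = 6: j = 6.
C(12,6) = 924; 2^6 = 64; 2^6 = 64.
Coefficient = 924 · 64 · 64 = 3784704.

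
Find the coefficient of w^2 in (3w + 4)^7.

The general term is C(7,j)·(3w)^j·(4)^(7-j); the w^2 term has j = 2.
C(7,2) = 21.
Coefficient = C(7,2) · 3^2 · 4^5 = 21 · 9 · 1024 = 193536.

193536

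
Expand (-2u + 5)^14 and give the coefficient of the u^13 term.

The general term is C(14,j)·(-2u)^j·(5)^(14-j); the u^13 term has j = 13.
C(14,13) = 14.
Coefficient = C(14,13) · (-2)^13 · 5^1 = 14 · (-8192) · 5 = -573440.

-573440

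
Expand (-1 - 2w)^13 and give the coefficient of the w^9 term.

The general term is C(13,j)·(-1)^j·(-2w)^(13-j); the w^9 term has j = 4.
C(13,4) = 715.
Coefficient = C(13,4) · (-2)^9 = 715 · (-512) = -366080.

-366080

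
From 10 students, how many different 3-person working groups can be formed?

120

This is C(10,3) = 120.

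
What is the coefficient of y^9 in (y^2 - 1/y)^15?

-6435

General term: C(15,j)·(y^2)^j·(-1/y)^(15-j), with y-exponent 2j − 1(15−j) = 3j − 15.
Set 3j − 15 = 9: j = 8.
C(15,8) = 6435; 1^8 = 1; (-1)^7 = -1.
Coefficient = 6435 · 1 · (-1) = -6435.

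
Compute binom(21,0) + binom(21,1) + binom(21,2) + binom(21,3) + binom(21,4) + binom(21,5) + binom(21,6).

1 + 21 + 210 + 1330 + 5985 + 20349 + 54264 = 82160.

82160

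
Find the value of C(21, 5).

20349

C(21,5) = (21·20·19·18·17) / 5! = 2441880 / 120 = 20349.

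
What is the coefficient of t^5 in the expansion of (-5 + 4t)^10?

The general term is C(10,j)·(-5)^j·(4t)^(10-j); the t^5 term has j = 5.
C(10,5) = 252.
Coefficient = C(10,5) · (-5)^5 · 4^5 = 252 · (-3125) · 1024 = -806400000.

-806400000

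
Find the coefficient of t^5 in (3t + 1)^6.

1458

The general term is C(6,j)·(3t)^j·(1)^(6-j); the t^5 term has j = 5.
C(6,5) = 6.
Coefficient = C(6,5) · 3^5 = 6 · 243 = 1458.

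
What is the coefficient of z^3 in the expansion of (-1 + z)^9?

84

The general term is C(9,j)·(-1)^j·(z)^(9-j); the z^3 term has j = 6.
C(9,6) = 84.
Coefficient = C(9,6) = 84.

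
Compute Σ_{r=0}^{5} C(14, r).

1 + 14 + 91 + 364 + 1001 + 2002 = 3473.

3473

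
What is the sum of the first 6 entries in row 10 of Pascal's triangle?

1 + 10 + 45 + 120 + 210 + 252 = 638.

638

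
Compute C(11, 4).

C(11,4) = (11·10·9·8) / 4! = 7920 / 24 = 330.

330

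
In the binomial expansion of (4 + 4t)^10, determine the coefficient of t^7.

125829120

The general term is C(10,j)·(4)^j·(4t)^(10-j); the t^7 term has j = 3.
C(10,3) = 120.
Coefficient = C(10,3) · 4^3 · 4^7 = 120 · 64 · 16384 = 125829120.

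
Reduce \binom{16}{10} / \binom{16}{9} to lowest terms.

C(n,k+1)/C(n,k) = (n−k)/(k+1) = (16−9)/(9+1) = 7/10.

7/10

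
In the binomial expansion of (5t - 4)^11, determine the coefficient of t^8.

-4125000000

The general term is C(11,j)·(5t)^j·(-4)^(11-j); the t^8 term has j = 8.
C(11,8) = 165.
Coefficient = C(11,8) · 5^8 · (-4)^3 = 165 · 390625 · (-64) = -4125000000.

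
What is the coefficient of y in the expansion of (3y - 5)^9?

The general term is C(9,j)·(3y)^j·(-5)^(9-j); the y^1 term has j = 1.
C(9,1) = 9.
Coefficient = C(9,1) · 3^1 · (-5)^8 = 9 · 3 · 390625 = 10546875.

10546875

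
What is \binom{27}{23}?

C(27,23) = C(27,4) by symmetry.
C(27,4) = (27·26·25·24) / 4! = 421200 / 24 = 17550.

17550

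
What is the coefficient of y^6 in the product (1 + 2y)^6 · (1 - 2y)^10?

4096

Coefficient of y^6 = Σ_{j} C(6,j)·2^j·C(10,6-j)·(-2)^(6-j) for j from 0 to 6.
= 13440 + (-96768) + 201600 + (-153600) + 43200 + (-3840) + 64 = 4096.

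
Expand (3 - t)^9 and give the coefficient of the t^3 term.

The general term is C(9,j)·(3)^j·(-t)^(9-j); the t^3 term has j = 6.
C(9,6) = 84.
Coefficient = C(9,6) · 3^6 · (-1)^3 = 84 · 729 · (-1) = -61236.

-61236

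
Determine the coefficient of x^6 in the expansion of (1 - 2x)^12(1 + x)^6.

Coefficient of x^6 = Σ_{j} C(12,j)·(-2)^j·C(6,6-j)·1^(6-j) for j from 0 to 6.
= 1 + (-144) + 3960 + (-35200) + 118800 + (-152064) + 59136 = -5511.

-5511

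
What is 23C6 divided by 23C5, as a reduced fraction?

3

C(n,k+1)/C(n,k) = (n−k)/(k+1) = (23−5)/(5+1) = 18/6 = 3.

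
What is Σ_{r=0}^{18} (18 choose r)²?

Σ C(18,r)² is the coefficient of x^18 in (1+x)^18(1+x)^18 = (1+x)^36, i.e. C(36,18) = 9075135300.

9075135300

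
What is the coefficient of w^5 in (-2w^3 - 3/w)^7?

-22680

General term: C(7,j)·(-2w^3)^j·(-3/w)^(7-j), with w-exponent 3j − 1(7−j) = 4j − 7.
Set 4j − 7 = 5: j = 3.
C(7,3) = 35; (-2)^3 = -8; (-3)^4 = 81.
Coefficient = 35 · (-8) · 81 = -22680.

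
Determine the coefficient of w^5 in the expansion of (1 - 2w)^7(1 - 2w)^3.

(1 - 2w)^7(1 - 2w)^3 = (1 - 2w)^10, so the coefficient of w^5 is C(10,5)·(-2)^5 = 252·-32 = -8064.

-8064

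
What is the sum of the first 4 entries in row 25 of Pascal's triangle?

2626

1 + 25 + 300 + 2300 = 2626.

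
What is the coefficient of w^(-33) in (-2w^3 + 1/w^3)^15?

General term: C(15,j)·(-2w^3)^j·(1/w^3)^(15-j), with w-exponent 3j − 3(15−j) = 6j − 45.
Set 6j − 45 = -33: j = 2.
C(15,2) = 105; (-2)^2 = 4; 1^13 = 1.
Coefficient = 105 · 4 · 1 = 420.

420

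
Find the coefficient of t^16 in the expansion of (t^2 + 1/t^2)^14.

364

General term: C(14,j)·(t^2)^j·(1/t^2)^(14-j), with t-exponent 2j − 2(14−j) = 4j − 28.
Set 4j − 28 = 16: j = 11.
C(14,11) = 364; 1^11 = 1; 1^3 = 1.
Coefficient = 364 · 1 · 1 = 364.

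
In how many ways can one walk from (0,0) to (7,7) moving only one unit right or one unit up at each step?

Each path is a sequence of 14 steps with 7 rights: C(14,7) = 3432.

3432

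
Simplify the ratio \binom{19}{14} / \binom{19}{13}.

3/7

C(n,k+1)/C(n,k) = (n−k)/(k+1) = (19−13)/(13+1) = 6/14 = 3/7.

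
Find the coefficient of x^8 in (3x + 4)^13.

The general term is C(13,j)·(3x)^j·(4)^(13-j); the x^8 term has j = 8.
C(13,8) = 1287.
Coefficient = C(13,8) · 3^8 · 4^5 = 1287 · 6561 · 1024 = 8646663168.

8646663168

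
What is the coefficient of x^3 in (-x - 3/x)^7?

General term: C(7,j)·(-x)^j·(-3/x)^(7-j), with x-exponent 1j − 1(7−j) = 2j − 7.
Set 2j − 7 = 3: j = 5.
C(7,5) = 21; (-1)^5 = -1; (-3)^2 = 9.
Coefficient = 21 · (-1) · 9 = -189.

-189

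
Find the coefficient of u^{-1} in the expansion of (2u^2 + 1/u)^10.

General term: C(10,j)·(2u^2)^j·(1/u)^(10-j), with u-exponent 2j − 1(10−j) = 3j − 10.
Set 3j − 10 = -1: j = 3.
C(10,3) = 120; 2^3 = 8; 1^7 = 1.
Coefficient = 120 · 8 · 1 = 960.

960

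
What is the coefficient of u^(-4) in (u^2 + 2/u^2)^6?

General term: C(6,j)·(u^2)^j·(2/u^2)^(6-j), with u-exponent 2j − 2(6−j) = 4j − 12.
Set 4j − 12 = -4: j = 2.
C(6,2) = 15; 1^2 = 1; 2^4 = 16.
Coefficient = 15 · 1 · 16 = 240.

240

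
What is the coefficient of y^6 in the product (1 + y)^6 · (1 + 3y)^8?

221275

Coefficient of y^6 = Σ_{j} C(6,j)·1^j·C(8,6-j)·3^(6-j) for j from 0 to 6.
= 20412 + 81648 + 85050 + 30240 + 3780 + 144 + 1 = 221275.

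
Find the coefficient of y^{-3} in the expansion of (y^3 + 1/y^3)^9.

126

General term: C(9,j)·(y^3)^j·(1/y^3)^(9-j), with y-exponent 3j − 3(9−j) = 6j − 27.
Set 6j − 27 = -3: j = 4.
C(9,4) = 126; 1^4 = 1; 1^5 = 1.
Coefficient = 126 · 1 · 1 = 126.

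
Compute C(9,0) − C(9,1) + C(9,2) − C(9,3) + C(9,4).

70

The partial alternating sum Σ_{k=0}^{4} (−1)^k C(9,k) = (−1)^4 C(8,4) = 70.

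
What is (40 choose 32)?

76904685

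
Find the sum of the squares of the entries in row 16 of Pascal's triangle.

601080390

Σ C(16,k)² is the coefficient of x^16 in (1+x)^16(1+x)^16 = (1+x)^32, i.e. C(32,16) = 601080390.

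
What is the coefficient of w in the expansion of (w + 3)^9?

The general term is C(9,j)·(w)^j·(3)^(9-j); the w^1 term has j = 1.
C(9,1) = 9.
Coefficient = C(9,1) · 3^8 = 9 · 6561 = 59049.

59049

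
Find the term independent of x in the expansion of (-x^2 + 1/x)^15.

-3003

General term: C(15,j)·(-x^2)^j·(1/x)^(15-j), with x-exponent 2j − 1(15−j) = 3j − 15.
Set 3j − 15 = 0: j = 5.
C(15,5) = 3003; (-1)^5 = -1; 1^10 = 1.
Coefficient = 3003 · (-1) · 1 = -3003.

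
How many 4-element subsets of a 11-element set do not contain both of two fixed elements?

294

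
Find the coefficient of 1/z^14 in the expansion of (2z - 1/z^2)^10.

General term: C(10,j)·(2z)^j·(-1/z^2)^(10-j), with z-exponent 1j − 2(10−j) = 3j − 20.
Set 3j − 20 = -14: j = 2.
C(10,2) = 45; 2^2 = 4; (-1)^8 = 1.
Coefficient = 45 · 4 · 1 = 180.

180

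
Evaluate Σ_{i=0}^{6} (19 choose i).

43796

1 + 19 + 171 + 969 + 3876 + 11628 + 27132 = 43796.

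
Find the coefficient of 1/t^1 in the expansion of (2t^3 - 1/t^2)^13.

41184

General term: C(13,j)·(2t^3)^j·(-1/t^2)^(13-j), with t-exponent 3j − 2(13−j) = 5j − 26.
Set 5j − 26 = -1: j = 5.
C(13,5) = 1287; 2^5 = 32; (-1)^8 = 1.
Coefficient = 1287 · 32 · 1 = 41184.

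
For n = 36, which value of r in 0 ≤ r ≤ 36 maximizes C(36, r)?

18

C(36,r) is maximized at r = 36/2 = 18.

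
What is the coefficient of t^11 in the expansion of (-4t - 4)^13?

The general term is C(13,j)·(-4t)^j·(-4)^(13-j); the t^11 term has j = 11.
C(13,11) = 78.
Coefficient = C(13,11) · (-4)^11 · (-4)^2 = 78 · (-4194304) · 16 = -5234491392.

-5234491392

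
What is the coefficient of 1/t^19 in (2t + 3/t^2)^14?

General term: C(14,j)·(2t)^j·(3/t^2)^(14-j), with t-exponent 1j − 2(14−j) = 3j − 28.
Set 3j − 28 = -19: j = 3.
C(14,3) = 364; 2^3 = 8; 3^11 = 177147.
Coefficient = 364 · 8 · 177147 = 515852064.

515852064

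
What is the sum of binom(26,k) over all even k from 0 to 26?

33554432

Half of (1+1)^26 + (1−1)^26 gives the even-index sum: 2^25 = 33554432.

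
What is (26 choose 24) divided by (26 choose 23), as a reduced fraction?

C(n,k+1)/C(n,k) = (n−k)/(k+1) = (26−23)/(23+1) = 3/24 = 1/8.

1/8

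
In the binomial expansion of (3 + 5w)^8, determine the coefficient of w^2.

510300

The general term is C(8,j)·(3)^j·(5w)^(8-j); the w^2 term has j = 6.
C(8,6) = 28.
Coefficient = C(8,6) · 3^6 · 5^2 = 28 · 729 · 25 = 510300.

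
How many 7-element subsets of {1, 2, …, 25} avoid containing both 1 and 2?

All 7-subsets: C(25,7) = 480700. Those containing both fixed elements: C(23,5) = 33649.
480700 − 33649 = 447051.

447051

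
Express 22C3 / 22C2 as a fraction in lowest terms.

20/3

C(n,k+1)/C(n,k) = (n−k)/(k+1) = (22−2)/(2+1) = 20/3.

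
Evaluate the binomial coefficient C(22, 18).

7315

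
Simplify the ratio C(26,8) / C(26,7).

19/8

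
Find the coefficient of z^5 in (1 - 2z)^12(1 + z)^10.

Coefficient of z^5 = Σ_{j} C(12,j)·(-2)^j·C(10,5-j)·1^(5-j) for j from 0 to 5.
= 252 + (-5040) + 31680 + (-79200) + 79200 + (-25344) = 1548.

1548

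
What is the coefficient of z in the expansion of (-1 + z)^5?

5

The general term is C(5,j)·(-1)^j·(z)^(5-j); the z^1 term has j = 4.
C(5,4) = 5.
Coefficient = C(5,4) = 5.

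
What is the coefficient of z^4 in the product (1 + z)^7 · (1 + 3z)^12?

Coefficient of z^4 = Σ_{j} C(7,j)·1^j·C(12,4-j)·3^(4-j) for j from 0 to 4.
= 40095 + 41580 + 12474 + 1260 + 35 = 95444.

95444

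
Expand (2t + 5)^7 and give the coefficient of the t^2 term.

262500

The general term is C(7,j)·(2t)^j·(5)^(7-j); the t^2 term has j = 2.
C(7,2) = 21.
Coefficient = C(7,2) · 2^2 · 5^5 = 21 · 4 · 3125 = 262500.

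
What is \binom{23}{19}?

8855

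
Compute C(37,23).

6107086800

C(37,23) = C(37,14) by symmetry.
C(37,14) = (37·36·35·34·33·32·31·30·29·28·27·26·25·24) / 14! = 532405391434076160000 / 87178291200 = 6107086800.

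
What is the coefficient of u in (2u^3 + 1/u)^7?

84

General term: C(7,j)·(2u^3)^j·(1/u)^(7-j), with u-exponent 3j − 1(7−j) = 4j − 7.
Set 4j − 7 = 1: j = 2.
C(7,2) = 21; 2^2 = 4; 1^5 = 1.
Coefficient = 21 · 4 · 1 = 84.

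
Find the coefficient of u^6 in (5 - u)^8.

The general term is C(8,j)·(5)^j·(-u)^(8-j); the u^6 term has j = 2.
C(8,2) = 28.
Coefficient = C(8,2) · 5^2 = 28 · 25 = 700.

700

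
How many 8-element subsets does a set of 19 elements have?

C(19,8) = (19·18·17·16·15·14·13·12) / 8! = 3047466240 / 40320 = 75582.

75582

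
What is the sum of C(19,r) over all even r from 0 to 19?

262144

Even-r terms of row 19 sum to 2^18 = 262144.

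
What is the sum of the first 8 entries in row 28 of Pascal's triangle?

1683218

1 + 28 + 378 + 3276 + 20475 + 98280 + 376740 + 1184040 = 1683218.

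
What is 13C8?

1287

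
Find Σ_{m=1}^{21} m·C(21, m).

22020096

Since m·C(21,m) = 21·C(20,m−1), the sum is 21·2^20 = 21·1048576 = 22020096.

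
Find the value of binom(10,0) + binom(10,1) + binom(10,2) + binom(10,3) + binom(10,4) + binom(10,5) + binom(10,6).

848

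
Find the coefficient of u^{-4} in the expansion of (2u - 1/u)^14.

General term: C(14,j)·(2u)^j·(-1/u)^(14-j), with u-exponent 1j − 1(14−j) = 2j − 14.
Set 2j − 14 = -4: j = 5.
C(14,5) = 2002; 2^5 = 32; (-1)^9 = -1.
Coefficient = 2002 · 32 · (-1) = -64064.

-64064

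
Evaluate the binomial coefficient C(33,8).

C(33,8) = (33·32·31·30·29·28·27·26) / 8! = 559809169920 / 40320 = 13884156.

13884156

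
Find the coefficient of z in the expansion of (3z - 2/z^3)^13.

General term: C(13,j)·(3z)^j·(-2/z^3)^(13-j), with z-exponent 1j − 3(13−j) = 4j − 39.
Set 4j − 39 = 1: j = 10.
C(13,10) = 286; 3^10 = 59049; (-2)^3 = -8.
Coefficient = 286 · 59049 · (-8) = -135104112.

-135104112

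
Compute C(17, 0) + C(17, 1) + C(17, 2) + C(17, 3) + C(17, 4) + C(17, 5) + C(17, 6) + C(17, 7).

41226

1 + 17 + 136 + 680 + 2380 + 6188 + 12376 + 19448 = 41226.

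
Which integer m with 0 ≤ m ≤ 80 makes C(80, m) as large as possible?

40

C(80,m) is maximized at m = 80/2 = 40.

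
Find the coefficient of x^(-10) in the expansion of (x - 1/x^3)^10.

-252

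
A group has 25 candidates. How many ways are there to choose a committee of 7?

480700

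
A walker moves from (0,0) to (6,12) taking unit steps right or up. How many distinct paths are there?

Each path is a sequence of 18 steps with 6 rights: C(18,6) = 18564.

18564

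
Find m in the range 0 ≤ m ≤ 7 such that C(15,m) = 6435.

7

C(15,m) increases on 0 ≤ m ≤ 7. C(15,6) = 5005 and C(15,7) = 6435, so m = 7.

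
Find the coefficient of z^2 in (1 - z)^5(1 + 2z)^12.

154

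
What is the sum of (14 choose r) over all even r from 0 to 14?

8192

Half of (1+1)^14 + (1−1)^14 gives the even-index sum: 2^13 = 8192.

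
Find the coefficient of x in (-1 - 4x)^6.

24

The general term is C(6,j)·(-1)^j·(-4x)^(6-j); the x^1 term has j = 5.
C(6,5) = 6.
Coefficient = C(6,5) · (-1)^5 · (-4)^1 = 6 · (-1) · (-4) = 24.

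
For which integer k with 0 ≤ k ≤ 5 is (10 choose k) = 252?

C(10,k) increases on 0 ≤ k ≤ 5. C(10,4) = 210 and C(10,5) = 252, so k = 5.

5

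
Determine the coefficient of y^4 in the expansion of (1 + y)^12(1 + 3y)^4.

8076

Coefficient of y^4 = Σ_{j} C(12,j)·1^j·C(4,4-j)·3^(4-j) for j from 0 to 4.
= 81 + 1296 + 3564 + 2640 + 495 = 8076.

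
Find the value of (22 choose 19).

C(22,19) = C(22,3) by symmetry.
C(22,3) = (22·21·20) / 3! = 9240 / 6 = 1540.

1540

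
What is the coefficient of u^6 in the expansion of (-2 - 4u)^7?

-57344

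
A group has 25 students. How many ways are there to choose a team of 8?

1081575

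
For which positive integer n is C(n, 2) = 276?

n(n−1)/2 = 276 ⇒ n(n−1) = 552. Since 24·23 = 552, n = 24.

24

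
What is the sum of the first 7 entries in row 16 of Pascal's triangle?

14893

1 + 16 + 120 + 560 + 1820 + 4368 + 8008 = 14893.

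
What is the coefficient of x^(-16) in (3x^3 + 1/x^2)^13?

702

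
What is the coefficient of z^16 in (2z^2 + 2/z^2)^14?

General term: C(14,j)·(2z^2)^j·(2/z^2)^(14-j), with z-exponent 2j − 2(14−j) = 4j − 28.
Set 4j − 28 = 16: j = 11.
C(14,11) = 364; 2^11 = 2048; 2^3 = 8.
Coefficient = 364 · 2048 · 8 = 5963776.

5963776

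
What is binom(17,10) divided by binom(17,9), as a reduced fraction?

C(n,k+1)/C(n,k) = (n−k)/(k+1) = (17−9)/(9+1) = 8/10 = 4/5.

4/5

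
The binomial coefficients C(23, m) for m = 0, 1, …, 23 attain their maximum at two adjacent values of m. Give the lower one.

11

For odd n = 23, C(23,m) peaks at m = (n−1)/2 and (n+1)/2; the lower is 11.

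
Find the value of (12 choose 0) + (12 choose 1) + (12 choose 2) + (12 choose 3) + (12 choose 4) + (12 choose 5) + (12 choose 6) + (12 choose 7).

3302

1 + 12 + 66 + 220 + 495 + 792 + 924 + 792 = 3302.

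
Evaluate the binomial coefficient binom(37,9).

C(37,9) = (37·36·35·34·33·32·31·30·29) / 9! = 45143585625600 / 362880 = 124403620.

124403620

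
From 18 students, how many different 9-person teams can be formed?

This is C(18,9) = 48620.

48620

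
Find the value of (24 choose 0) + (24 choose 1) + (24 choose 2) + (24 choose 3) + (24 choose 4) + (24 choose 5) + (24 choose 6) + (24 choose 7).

536155

1 + 24 + 276 + 2024 + 10626 + 42504 + 134596 + 346104 = 536155.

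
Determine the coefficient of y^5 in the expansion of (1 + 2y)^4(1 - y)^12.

-192

Coefficient of y^5 = Σ_{j} C(4,j)·2^j·C(12,5-j)·(-1)^(5-j) for j from 0 to 4.
= (-792) + 3960 + (-5280) + 2112 + (-192) = -192.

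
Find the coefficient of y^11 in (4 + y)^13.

The general term is C(13,j)·(4)^j·(y)^(13-j); the y^11 term has j = 2.
C(13,2) = 78.
Coefficient = C(13,2) · 4^2 = 78 · 16 = 1248.

1248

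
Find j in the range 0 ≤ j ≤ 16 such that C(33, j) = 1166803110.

16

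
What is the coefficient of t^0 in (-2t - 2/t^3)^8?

General term: C(8,j)·(-2t)^j·(-2/t^3)^(8-j), with t-exponent 1j − 3(8−j) = 4j − 24.
Set 4j − 24 = 0: j = 6.
C(8,6) = 28; (-2)^6 = 64; (-2)^2 = 4.
Coefficient = 28 · 64 · 4 = 7168.

7168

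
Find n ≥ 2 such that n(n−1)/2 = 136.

17

n(n−1)/2 = 136 ⇒ n(n−1) = 272. Since 17·16 = 272, n = 17.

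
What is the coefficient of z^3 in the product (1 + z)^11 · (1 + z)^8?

Coefficient of z^3 = Σ_{j} C(11,j)·C(8,3-j) for j from 0 to 3.
= 56 + 308 + 440 + 165 = 969.

969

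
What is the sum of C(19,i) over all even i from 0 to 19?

262144

Half of (1+1)^19 + (1−1)^19 gives the even-index sum: 2^18 = 262144.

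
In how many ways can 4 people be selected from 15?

This is C(15,4) = 1365.

1365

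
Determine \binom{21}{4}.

5985

C(21,4) = (21·20·19·18) / 4! = 143640 / 24 = 5985.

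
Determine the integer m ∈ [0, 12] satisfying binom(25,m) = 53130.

5

C(25,m) increases on 0 ≤ m ≤ 12. C(25,4) = 12650 and C(25,5) = 53130, so m = 5.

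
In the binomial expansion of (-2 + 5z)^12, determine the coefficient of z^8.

3093750000

The general term is C(12,j)·(-2)^j·(5z)^(12-j); the z^8 term has j = 4.
C(12,4) = 495.
Coefficient = C(12,4) · (-2)^4 · 5^8 = 495 · 16 · 390625 = 3093750000.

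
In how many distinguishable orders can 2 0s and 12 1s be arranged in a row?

91

Choose positions for the 0s: C(14,2) = 91.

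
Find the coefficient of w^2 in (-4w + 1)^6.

The general term is C(6,j)·(-4w)^j·(1)^(6-j); the w^2 term has j = 2.
C(6,2) = 15.
Coefficient = C(6,2) · (-4)^2 = 15 · 16 = 240.

240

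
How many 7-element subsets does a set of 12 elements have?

792

C(12,7) = C(12,5) by symmetry.
C(12,5) = (12·11·10·9·8) / 5! = 95040 / 120 = 792.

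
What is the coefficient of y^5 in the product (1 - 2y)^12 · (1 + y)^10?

1548

Coefficient of y^5 = Σ_{j} C(12,j)·(-2)^j·C(10,5-j)·1^(5-j) for j from 0 to 5.
= 252 + (-5040) + 31680 + (-79200) + 79200 + (-25344) = 1548.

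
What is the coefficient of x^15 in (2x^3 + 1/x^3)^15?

3075072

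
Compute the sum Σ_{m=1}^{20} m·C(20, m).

Since m·C(20,m) = 20·C(19,m−1), the sum is 20·2^19 = 20·524288 = 10485760.

10485760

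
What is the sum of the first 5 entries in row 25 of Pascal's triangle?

1 + 25 + 300 + 2300 + 12650 = 15276.

15276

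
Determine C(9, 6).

84

C(9,6) = C(9,3) by symmetry.
C(9,3) = (9·8·7) / 3! = 504 / 6 = 84.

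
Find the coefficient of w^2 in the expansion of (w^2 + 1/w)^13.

General term: C(13,j)·(w^2)^j·(1/w)^(13-j), with w-exponent 2j − 1(13−j) = 3j − 13.
Set 3j − 13 = 2: j = 5.
C(13,5) = 1287; 1^5 = 1; 1^8 = 1.
Coefficient = 1287 · 1 · 1 = 1287.

1287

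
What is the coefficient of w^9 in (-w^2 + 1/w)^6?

-6

General term: C(6,j)·(-w^2)^j·(1/w)^(6-j), with w-exponent 2j − 1(6−j) = 3j − 6.
Set 3j − 6 = 9: j = 5.
C(6,5) = 6; (-1)^5 = -1; 1^1 = 1.
Coefficient = 6 · (-1) · 1 = -6.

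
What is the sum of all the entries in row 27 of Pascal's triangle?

134217728

Setting x = 1 in (1+x)^27 gives Σ C(27,j) = 2^27 = 134217728.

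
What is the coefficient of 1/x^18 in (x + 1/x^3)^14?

3003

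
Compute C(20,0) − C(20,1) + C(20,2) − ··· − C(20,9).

-92378

The partial alternating sum Σ_{k=0}^{9} (−1)^k C(20,k) = (−1)^9 C(19,9) = -92378.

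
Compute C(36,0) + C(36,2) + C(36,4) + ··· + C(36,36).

Even-k terms of row 36 sum to 2^35 = 34359738368.

34359738368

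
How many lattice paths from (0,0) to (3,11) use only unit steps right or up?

364

Each path is a sequence of 14 steps with 3 rights: C(14,3) = 364.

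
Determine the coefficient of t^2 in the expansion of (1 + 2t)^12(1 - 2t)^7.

Coefficient of t^2 = Σ_{j} C(12,j)·2^j·C(7,2-j)·(-2)^(2-j) for j from 0 to 2.
= 84 + (-336) + 264 = 12.

12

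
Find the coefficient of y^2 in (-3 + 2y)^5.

-1080

The general term is C(5,j)·(-3)^j·(2y)^(5-j); the y^2 term has j = 3.
C(5,3) = 10.
Coefficient = C(5,3) · (-3)^3 · 2^2 = 10 · (-27) · 4 = -1080.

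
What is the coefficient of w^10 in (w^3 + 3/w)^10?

61236

General term: C(10,j)·(w^3)^j·(3/w)^(10-j), with w-exponent 3j − 1(10−j) = 4j − 10.
Set 4j − 10 = 10: j = 5.
C(10,5) = 252; 1^5 = 1; 3^5 = 243.
Coefficient = 252 · 1 · 243 = 61236.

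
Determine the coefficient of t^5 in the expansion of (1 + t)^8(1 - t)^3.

-14

Coefficient of t^5 = Σ_{j} C(8,j)·1^j·C(3,5-j)·(-1)^(5-j) for j from 2 to 5.
= (-28) + 168 + (-210) + 56 = -14.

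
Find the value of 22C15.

C(22,15) = C(22,7) by symmetry.
C(22,7) = (22·21·20·19·18·17·16) / 7! = 859541760 / 5040 = 170544.

170544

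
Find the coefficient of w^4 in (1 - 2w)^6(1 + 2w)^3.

-96

Coefficient of w^4 = Σ_{j} C(6,j)·(-2)^j·C(3,4-j)·2^(4-j) for j from 1 to 4.
= (-96) + 720 + (-960) + 240 = -96.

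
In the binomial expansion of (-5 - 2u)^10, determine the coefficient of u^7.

The general term is C(10,j)·(-5)^j·(-2u)^(10-j); the u^7 term has j = 3.
C(10,3) = 120.
Coefficient = C(10,3) · (-5)^3 · (-2)^7 = 120 · (-125) · (-128) = 1920000.

1920000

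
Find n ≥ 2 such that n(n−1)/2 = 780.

40

n(n−1)/2 = 780 ⇒ n(n−1) = 1560. Since 40·39 = 1560, n = 40.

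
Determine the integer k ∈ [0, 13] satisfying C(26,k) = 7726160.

C(26,k) increases on 0 ≤ k ≤ 13. C(26,10) = 5311735 and C(26,11) = 7726160, so k = 11.

11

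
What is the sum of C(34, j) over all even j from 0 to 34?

8589934592

Even-j terms of row 34 sum to 2^33 = 8589934592.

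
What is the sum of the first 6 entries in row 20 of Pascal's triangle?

1 + 20 + 190 + 1140 + 4845 + 15504 = 21700.

21700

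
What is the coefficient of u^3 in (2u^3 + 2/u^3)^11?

946176

General term: C(11,j)·(2u^3)^j·(2/u^3)^(11-j), with u-exponent 3j − 3(11−j) = 6j − 33.
Set 6j − 33 = 3: j = 6.
C(11,6) = 462; 2^6 = 64; 2^5 = 32.
Coefficient = 462 · 64 · 32 = 946176.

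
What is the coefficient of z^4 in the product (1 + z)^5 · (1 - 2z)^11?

Coefficient of z^4 = Σ_{j} C(5,j)·1^j·C(11,4-j)·(-2)^(4-j) for j from 0 to 4.
= 5280 + (-6600) + 2200 + (-220) + 5 = 665.

665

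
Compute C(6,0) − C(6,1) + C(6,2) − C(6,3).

-10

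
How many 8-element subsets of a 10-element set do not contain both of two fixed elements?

All 8-subsets: C(10,8) = 45. Those containing both fixed elements: C(8,6) = 28.
45 − 28 = 17.

17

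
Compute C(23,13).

C(23,13) = C(23,10) by symmetry.
C(23,10) = (23·22·21·20·19·18·17·16·15·14) / 10! = 4151586700800 / 3628800 = 1144066.

1144066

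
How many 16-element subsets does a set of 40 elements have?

62852101650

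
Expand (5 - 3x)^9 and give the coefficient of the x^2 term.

25312500

The general term is C(9,j)·(5)^j·(-3x)^(9-j); the x^2 term has j = 7.
C(9,7) = 36.
Coefficient = C(9,7) · 5^7 · (-3)^2 = 36 · 78125 · 9 = 25312500.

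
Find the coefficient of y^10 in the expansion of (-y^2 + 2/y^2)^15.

96096

General term: C(15,j)·(-y^2)^j·(2/y^2)^(15-j), with y-exponent 2j − 2(15−j) = 4j − 30.
Set 4j − 30 = 10: j = 10.
C(15,10) = 3003; (-1)^10 = 1; 2^5 = 32.
Coefficient = 3003 · 1 · 32 = 96096.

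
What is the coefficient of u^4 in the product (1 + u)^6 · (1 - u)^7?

Coefficient of u^4 = Σ_{j} C(6,j)·1^j·C(7,4-j)·(-1)^(4-j) for j from 0 to 4.
= 35 + (-210) + 315 + (-140) + 15 = 15.

15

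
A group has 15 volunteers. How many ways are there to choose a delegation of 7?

6435

This is C(15,7) = 6435.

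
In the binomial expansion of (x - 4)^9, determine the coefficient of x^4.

The general term is C(9,j)·(x)^j·(-4)^(9-j); the x^4 term has j = 4.
C(9,4) = 126.
Coefficient = C(9,4) · (-4)^5 = 126 · (-1024) = -129024.

-129024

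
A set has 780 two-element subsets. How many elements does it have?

n(n−1)/2 = 780 ⇒ n(n−1) = 1560. Since 40·39 = 1560, n = 40.

40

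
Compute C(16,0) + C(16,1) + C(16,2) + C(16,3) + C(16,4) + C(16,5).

6885

1 + 16 + 120 + 560 + 1820 + 4368 = 6885.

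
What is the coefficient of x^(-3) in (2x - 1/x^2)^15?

General term: C(15,j)·(2x)^j·(-1/x^2)^(15-j), with x-exponent 1j − 2(15−j) = 3j − 30.
Set 3j − 30 = -3: j = 9.
C(15,9) = 5005; 2^9 = 512; (-1)^6 = 1.
Coefficient = 5005 · 512 · 1 = 2562560.

2562560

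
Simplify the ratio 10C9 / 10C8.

2/9

C(n,k+1)/C(n,k) = (n−k)/(k+1) = (10−8)/(8+1) = 2/9.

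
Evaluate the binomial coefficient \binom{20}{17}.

C(20,17) = C(20,3) by symmetry.
C(20,3) = (20·19·18) / 3! = 6840 / 6 = 1140.

1140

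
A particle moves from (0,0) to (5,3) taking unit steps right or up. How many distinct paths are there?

Each path is a sequence of 8 steps with 5 rights: C(8,5) = 56.

56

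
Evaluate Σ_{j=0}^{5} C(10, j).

1 + 10 + 45 + 120 + 210 + 252 = 638.

638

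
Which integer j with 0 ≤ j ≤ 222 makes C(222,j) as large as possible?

111

C(222,j) is maximized at j = 222/2 = 111.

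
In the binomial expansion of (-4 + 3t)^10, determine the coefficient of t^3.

-53084160

The general term is C(10,j)·(-4)^j·(3t)^(10-j); the t^3 term has j = 7.
C(10,7) = 120.
Coefficient = C(10,7) · (-4)^7 · 3^3 = 120 · (-16384) · 27 = -53084160.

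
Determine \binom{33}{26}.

C(33,26) = C(33,7) by symmetry.
C(33,7) = (33·32·31·30·29·28·27) / 7! = 21531121920 / 5040 = 4272048.

4272048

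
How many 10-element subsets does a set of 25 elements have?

C(25,10) = (25·24·23·22·21·20·19·18·17·16) / 10! = 11861676288000 / 3628800 = 3268760.

3268760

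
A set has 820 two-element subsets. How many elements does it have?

41

n(n−1)/2 = 820 ⇒ n(n−1) = 1640. Since 41·40 = 1640, n = 41.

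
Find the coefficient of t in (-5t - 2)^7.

-2240

The general term is C(7,j)·(-5t)^j·(-2)^(7-j); the t^1 term has j = 1.
C(7,1) = 7.
Coefficient = C(7,1) · (-5)^1 · (-2)^6 = 7 · (-5) · 64 = -2240.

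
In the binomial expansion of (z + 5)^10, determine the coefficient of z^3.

9375000

The general term is C(10,j)·(z)^j·(5)^(10-j); the z^3 term has j = 3.
C(10,3) = 120.
Coefficient = C(10,3) · 5^7 = 120 · 78125 = 9375000.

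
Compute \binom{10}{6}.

210

C(10,6) = C(10,4) by symmetry.
C(10,4) = (10·9·8·7) / 4! = 5040 / 24 = 210.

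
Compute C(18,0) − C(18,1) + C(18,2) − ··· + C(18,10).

The partial alternating sum Σ_{k=0}^{10} (−1)^k C(18,k) = (−1)^10 C(17,10) = 19448.

19448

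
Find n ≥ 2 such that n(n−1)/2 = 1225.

n(n−1)/2 = 1225 ⇒ n(n−1) = 2450. Since 50·49 = 2450, n = 50.

50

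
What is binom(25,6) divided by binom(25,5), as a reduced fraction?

C(n,k+1)/C(n,k) = (n−k)/(k+1) = (25−5)/(5+1) = 20/6 = 10/3.

10/3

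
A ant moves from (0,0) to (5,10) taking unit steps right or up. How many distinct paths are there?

3003

Each path is a sequence of 15 steps with 5 rights: C(15,5) = 3003.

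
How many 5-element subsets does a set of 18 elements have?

C(18,5) = (18·17·16·15·14) / 5! = 1028160 / 120 = 8568.

8568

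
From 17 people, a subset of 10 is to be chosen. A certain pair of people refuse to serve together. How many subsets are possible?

All 10-subsets: C(17,10) = 19448. Those containing both fixed elements: C(15,8) = 6435.
19448 − 6435 = 13013.

13013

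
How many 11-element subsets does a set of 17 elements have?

C(17,11) = C(17,6) by symmetry.
C(17,6) = (17·16·15·14·13·12) / 6! = 8910720 / 720 = 12376.

12376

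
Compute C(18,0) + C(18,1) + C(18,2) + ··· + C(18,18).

Setting x = 1 in (1+x)^18 gives Σ C(18,r) = 2^18 = 262144.

262144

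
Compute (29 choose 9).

10015005

C(29,9) = (29·28·27·26·25·24·23·22·21) / 9! = 3634245014400 / 362880 = 10015005.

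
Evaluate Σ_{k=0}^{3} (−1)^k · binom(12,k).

-165

The partial alternating sum Σ_{k=0}^{3} (−1)^k C(12,k) = (−1)^3 C(11,3) = -165.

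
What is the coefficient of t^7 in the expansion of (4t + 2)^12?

415236096

The general term is C(12,j)·(4t)^j·(2)^(12-j); the t^7 term has j = 7.
C(12,7) = 792.
Coefficient = C(12,7) · 4^7 · 2^5 = 792 · 16384 · 32 = 415236096.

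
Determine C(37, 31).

2324784

C(37,31) = C(37,6) by symmetry.
C(37,6) = (37·36·35·34·33·32) / 6! = 1673844480 / 720 = 2324784.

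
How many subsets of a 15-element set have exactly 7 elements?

Choose the 7 positions: C(15,7) = 6435.

6435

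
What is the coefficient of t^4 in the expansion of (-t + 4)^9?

129024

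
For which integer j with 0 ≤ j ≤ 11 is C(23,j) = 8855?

C(23,j) increases on 0 ≤ j ≤ 11. C(23,3) = 1771 and C(23,4) = 8855, so j = 4.

4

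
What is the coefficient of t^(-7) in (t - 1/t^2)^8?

-56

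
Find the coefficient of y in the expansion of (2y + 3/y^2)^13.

General term: C(13,j)·(2y)^j·(3/y^2)^(13-j), with y-exponent 1j − 2(13−j) = 3j − 26.
Set 3j − 26 = 1: j = 9.
C(13,9) = 715; 2^9 = 512; 3^4 = 81.
Coefficient = 715 · 512 · 81 = 29652480.

29652480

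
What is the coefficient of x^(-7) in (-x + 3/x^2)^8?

-13608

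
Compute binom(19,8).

75582

C(19,8) = (19·18·17·16·15·14·13·12) / 8! = 3047466240 / 40320 = 75582.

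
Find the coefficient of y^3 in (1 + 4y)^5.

640

The general term is C(5,j)·(1)^j·(4y)^(5-j); the y^3 term has j = 2.
C(5,2) = 10.
Coefficient = C(5,2) · 4^3 = 10 · 64 = 640.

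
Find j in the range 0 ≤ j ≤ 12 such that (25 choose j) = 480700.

7

C(25,j) increases on 0 ≤ j ≤ 12. C(25,6) = 177100 and C(25,7) = 480700, so j = 7.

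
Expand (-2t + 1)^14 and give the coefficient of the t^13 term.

The general term is C(14,j)·(-2t)^j·(1)^(14-j); the t^13 term has j = 13.
C(14,13) = 14.
Coefficient = C(14,13) · (-2)^13 = 14 · (-8192) = -114688.

-114688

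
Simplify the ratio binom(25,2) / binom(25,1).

12

C(n,k+1)/C(n,k) = (n−k)/(k+1) = (25−1)/(1+1) = 24/2 = 12.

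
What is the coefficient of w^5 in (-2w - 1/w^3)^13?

General term: C(13,j)·(-2w)^j·(-1/w^3)^(13-j), with w-exponent 1j − 3(13−j) = 4j − 39.
Set 4j − 39 = 5: j = 11.
C(13,11) = 78; (-2)^11 = -2048; (-1)^2 = 1.
Coefficient = 78 · (-2048) · 1 = -159744.

-159744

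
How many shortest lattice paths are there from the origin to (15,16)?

Each path is a sequence of 31 steps with 15 rights: C(31,15) = 300540195.

300540195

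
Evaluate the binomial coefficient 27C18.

4686825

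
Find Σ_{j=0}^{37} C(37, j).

137438953472

Setting x = 1 in (1+x)^37 gives Σ C(37,j) = 2^37 = 137438953472.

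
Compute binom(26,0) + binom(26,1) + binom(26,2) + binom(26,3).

1 + 26 + 325 + 2600 = 2952.

2952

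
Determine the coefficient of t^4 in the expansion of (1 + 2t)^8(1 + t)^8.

Coefficient of t^4 = Σ_{j} C(8,j)·2^j·C(8,4-j)·1^(4-j) for j from 0 to 4.
= 70 + 896 + 3136 + 3584 + 1120 = 8806.

8806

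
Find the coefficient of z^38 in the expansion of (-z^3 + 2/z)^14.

-28

General term: C(14,j)·(-z^3)^j·(2/z)^(14-j), with z-exponent 3j − 1(14−j) = 4j − 14.
Set 4j − 14 = 38: j = 13.
C(14,13) = 14; (-1)^13 = -1; 2^1 = 2.
Coefficient = 14 · (-1) · 2 = -28.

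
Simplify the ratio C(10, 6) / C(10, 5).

C(n,k+1)/C(n,k) = (n−k)/(k+1) = (10−5)/(5+1) = 5/6.

5/6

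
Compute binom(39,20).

C(39,20) = C(39,19) by symmetry.
C(39,19) = (39·38·37·36·35·34·33·32·31·30·29·28·27·26·25·24·23·22·21) / 19! = 8384177419658927035269120000 / 121645100408832000 = 68923264410.

68923264410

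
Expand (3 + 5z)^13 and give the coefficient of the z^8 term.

122164453125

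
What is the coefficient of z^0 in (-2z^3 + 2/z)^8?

7168

General term: C(8,j)·(-2z^3)^j·(2/z)^(8-j), with z-exponent 3j − 1(8−j) = 4j − 8.
Set 4j − 8 = 0: j = 2.
C(8,2) = 28; (-2)^2 = 4; 2^6 = 64.
Coefficient = 28 · 4 · 64 = 7168.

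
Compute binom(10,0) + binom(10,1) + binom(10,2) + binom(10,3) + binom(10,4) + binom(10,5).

638

1 + 10 + 45 + 120 + 210 + 252 = 638.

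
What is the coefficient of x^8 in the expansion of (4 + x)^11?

10560

The general term is C(11,j)·(4)^j·(x)^(11-j); the x^8 term has j = 3.
C(11,3) = 165.
Coefficient = C(11,3) · 4^3 = 165 · 64 = 10560.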